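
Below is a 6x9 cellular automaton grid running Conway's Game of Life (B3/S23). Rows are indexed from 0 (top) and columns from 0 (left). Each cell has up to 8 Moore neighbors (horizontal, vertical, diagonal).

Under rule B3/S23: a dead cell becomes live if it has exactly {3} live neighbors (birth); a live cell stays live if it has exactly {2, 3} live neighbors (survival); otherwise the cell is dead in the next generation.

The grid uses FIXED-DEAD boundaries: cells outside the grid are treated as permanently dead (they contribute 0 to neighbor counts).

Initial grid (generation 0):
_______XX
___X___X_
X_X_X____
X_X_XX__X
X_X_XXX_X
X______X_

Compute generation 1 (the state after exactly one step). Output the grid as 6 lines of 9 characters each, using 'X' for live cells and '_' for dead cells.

Simulating step by step:
Generation 0 (given above): 20 live cells
Generation 1: 20 live cells
(generation 1 grid is the final answer)

Answer: _______XX
___X___XX
__X_XX___
X_X___XX_
X___X_X_X
_X___XXX_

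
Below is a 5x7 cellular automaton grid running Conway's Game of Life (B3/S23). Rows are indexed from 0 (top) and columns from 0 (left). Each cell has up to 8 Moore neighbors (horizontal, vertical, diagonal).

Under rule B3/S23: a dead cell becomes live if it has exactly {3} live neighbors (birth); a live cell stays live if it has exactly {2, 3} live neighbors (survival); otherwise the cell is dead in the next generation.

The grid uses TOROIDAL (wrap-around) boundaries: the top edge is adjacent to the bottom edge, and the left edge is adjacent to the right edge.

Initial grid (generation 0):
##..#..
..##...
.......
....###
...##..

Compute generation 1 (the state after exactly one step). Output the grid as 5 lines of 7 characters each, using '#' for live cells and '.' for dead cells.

Answer: .#..#..
.###...
...###.
...###.
#..#..#

Derivation:
Simulating step by step:
Generation 0 (given above): 10 live cells
Generation 1: 14 live cells
(generation 1 grid is the final answer)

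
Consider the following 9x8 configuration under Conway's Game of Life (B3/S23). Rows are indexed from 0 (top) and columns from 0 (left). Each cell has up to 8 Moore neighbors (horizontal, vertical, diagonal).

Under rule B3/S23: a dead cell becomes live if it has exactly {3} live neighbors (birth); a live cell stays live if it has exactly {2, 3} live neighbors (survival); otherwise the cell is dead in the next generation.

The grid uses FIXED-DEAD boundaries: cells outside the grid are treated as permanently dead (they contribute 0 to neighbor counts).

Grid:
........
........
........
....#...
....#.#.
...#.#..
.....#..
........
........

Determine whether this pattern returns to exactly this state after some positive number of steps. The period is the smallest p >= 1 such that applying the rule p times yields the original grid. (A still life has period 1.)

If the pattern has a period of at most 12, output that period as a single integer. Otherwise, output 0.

Simulating and comparing each generation to the original:
Gen 0 (original, given above): 6 live cells
Gen 1: 6 live cells, differs from original
Gen 2: 6 live cells, MATCHES original -> period = 2

Answer: 2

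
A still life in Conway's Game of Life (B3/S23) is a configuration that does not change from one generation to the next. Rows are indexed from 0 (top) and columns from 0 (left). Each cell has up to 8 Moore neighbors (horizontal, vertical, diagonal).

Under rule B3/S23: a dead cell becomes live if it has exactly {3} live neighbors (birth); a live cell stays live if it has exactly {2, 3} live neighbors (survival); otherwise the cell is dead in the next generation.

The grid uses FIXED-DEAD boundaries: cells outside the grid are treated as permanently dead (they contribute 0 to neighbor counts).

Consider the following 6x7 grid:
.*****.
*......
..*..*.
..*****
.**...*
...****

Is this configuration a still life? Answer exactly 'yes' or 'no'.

Compute generation 1 and compare to generation 0 (given above):
Generation 1:
.****..
.....*.
.**..**
....*.*
.*.....
..*****
Cell (0,5) differs: gen0=1 vs gen1=0 -> NOT a still life.

Answer: no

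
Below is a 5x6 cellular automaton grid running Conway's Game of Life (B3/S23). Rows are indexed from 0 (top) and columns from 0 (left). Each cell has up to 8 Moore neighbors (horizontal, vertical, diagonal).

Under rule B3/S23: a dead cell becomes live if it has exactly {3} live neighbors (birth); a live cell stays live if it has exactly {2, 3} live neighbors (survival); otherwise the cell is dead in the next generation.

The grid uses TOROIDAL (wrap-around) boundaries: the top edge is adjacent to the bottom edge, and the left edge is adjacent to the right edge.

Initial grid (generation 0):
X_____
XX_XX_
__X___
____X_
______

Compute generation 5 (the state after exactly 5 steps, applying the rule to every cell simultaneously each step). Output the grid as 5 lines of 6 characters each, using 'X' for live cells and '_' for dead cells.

Answer: ______
___X_X
___X__
X___X_
X_____

Derivation:
Simulating step by step:
Generation 0 (given above): 7 live cells
Generation 1: 12 live cells
XX___X
XXXX_X
_XX_XX
______
______
Generation 2: 6 live cells
____XX
___X__
____XX
______
X_____
Generation 3: 6 live cells
____XX
___X__
____X_
_____X
_____X
Generation 4: 9 live cells
____XX
___X_X
____X_
____XX
X____X
Generation 5: 6 live cells
(generation 5 grid is the final answer)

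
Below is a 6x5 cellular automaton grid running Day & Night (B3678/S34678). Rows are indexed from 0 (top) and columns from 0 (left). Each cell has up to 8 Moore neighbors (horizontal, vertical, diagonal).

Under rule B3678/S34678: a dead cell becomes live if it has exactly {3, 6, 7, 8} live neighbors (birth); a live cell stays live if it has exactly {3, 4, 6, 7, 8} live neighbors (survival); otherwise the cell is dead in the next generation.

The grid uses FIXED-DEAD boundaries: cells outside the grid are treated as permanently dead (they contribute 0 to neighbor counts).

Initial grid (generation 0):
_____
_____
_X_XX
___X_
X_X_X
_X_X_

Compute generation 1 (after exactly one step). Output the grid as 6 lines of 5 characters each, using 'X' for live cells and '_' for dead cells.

Simulating step by step:
Generation 0 (given above): 9 live cells
Generation 1: 6 live cells
(generation 1 grid is the final answer)

Answer: _____
_____
__X__
_X_X_
_XX__
__X__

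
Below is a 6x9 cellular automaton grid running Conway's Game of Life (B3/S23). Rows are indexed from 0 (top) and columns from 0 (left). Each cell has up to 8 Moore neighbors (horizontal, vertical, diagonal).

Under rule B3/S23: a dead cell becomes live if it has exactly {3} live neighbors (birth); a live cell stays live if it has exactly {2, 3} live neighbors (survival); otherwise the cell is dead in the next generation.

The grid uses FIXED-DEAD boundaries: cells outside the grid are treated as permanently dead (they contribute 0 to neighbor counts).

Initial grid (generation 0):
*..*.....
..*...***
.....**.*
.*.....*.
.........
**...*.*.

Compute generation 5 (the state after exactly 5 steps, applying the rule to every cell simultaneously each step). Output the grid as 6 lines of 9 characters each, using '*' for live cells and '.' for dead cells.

Answer: ....****.
........*
...*.....
....*...*
......*..
.........

Derivation:
Simulating step by step:
Generation 0 (given above): 15 live cells
Generation 1: 11 live cells
.......*.
.....**.*
.....*..*
......**.
**....*..
.........
Generation 2: 12 live cells
......**.
.....**.*
.....*..*
.....***.
......**.
.........
Generation 3: 11 live cells
.....***.
.....*..*
....*...*
.....*..*
.....*.*.
.........
Generation 4: 16 live cells
.....***.
....**..*
....**.**
....*****
......*..
.........
Generation 5: 9 live cells
(generation 5 grid is the final answer)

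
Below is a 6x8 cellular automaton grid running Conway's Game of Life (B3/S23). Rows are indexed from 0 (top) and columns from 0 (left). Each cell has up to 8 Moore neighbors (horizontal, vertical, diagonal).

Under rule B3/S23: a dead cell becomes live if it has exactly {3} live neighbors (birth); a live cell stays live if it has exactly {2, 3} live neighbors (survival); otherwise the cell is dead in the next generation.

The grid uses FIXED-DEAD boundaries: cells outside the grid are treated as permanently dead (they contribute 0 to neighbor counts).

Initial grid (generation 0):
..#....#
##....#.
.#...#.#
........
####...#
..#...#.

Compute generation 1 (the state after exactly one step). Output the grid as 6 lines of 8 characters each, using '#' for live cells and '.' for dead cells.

Simulating step by step:
Generation 0 (given above): 15 live cells
Generation 1: 16 live cells
(generation 1 grid is the final answer)

Answer: .#......
###...##
##....#.
#.....#.
.###....
..##....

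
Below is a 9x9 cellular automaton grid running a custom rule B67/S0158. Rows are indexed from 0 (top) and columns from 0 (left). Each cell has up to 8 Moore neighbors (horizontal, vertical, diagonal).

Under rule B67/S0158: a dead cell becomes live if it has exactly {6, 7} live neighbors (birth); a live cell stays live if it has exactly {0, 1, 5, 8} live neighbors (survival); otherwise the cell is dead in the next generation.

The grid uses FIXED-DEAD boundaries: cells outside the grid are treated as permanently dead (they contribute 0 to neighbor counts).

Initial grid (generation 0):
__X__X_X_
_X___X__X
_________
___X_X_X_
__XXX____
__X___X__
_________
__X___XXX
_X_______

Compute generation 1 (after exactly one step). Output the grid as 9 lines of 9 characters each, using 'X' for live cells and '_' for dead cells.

Answer: __X__X_X_
_X___X__X
_________
_____X_X_
_________
______X__
_________
__X___X_X
_X_______

Derivation:
Simulating step by step:
Generation 0 (given above): 19 live cells
Generation 1: 13 live cells
(generation 1 grid is the final answer)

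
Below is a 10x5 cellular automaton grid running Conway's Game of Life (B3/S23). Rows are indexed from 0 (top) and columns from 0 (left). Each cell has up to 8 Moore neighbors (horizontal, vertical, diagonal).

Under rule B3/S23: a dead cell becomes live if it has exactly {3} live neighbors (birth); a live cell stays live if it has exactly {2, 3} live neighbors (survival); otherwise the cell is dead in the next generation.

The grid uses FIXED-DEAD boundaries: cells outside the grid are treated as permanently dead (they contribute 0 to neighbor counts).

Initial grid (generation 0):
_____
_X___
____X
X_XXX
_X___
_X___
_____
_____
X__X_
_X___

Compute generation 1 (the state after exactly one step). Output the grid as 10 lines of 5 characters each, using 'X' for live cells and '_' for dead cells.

Simulating step by step:
Generation 0 (given above): 11 live cells
Generation 1: 10 live cells
(generation 1 grid is the final answer)

Answer: _____
_____
_XX_X
_XXXX
XX_X_
_____
_____
_____
_____
_____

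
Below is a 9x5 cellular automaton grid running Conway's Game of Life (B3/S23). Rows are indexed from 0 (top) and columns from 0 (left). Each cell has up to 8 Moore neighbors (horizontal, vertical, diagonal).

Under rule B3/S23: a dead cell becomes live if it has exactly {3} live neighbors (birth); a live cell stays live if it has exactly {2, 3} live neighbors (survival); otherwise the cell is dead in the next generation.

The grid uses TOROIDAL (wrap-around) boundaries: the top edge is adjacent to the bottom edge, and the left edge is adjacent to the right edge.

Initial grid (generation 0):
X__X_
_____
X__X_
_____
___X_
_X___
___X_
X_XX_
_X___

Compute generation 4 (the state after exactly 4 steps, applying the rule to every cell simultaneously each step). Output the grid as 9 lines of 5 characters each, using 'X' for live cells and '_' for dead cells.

Simulating step by step:
Generation 0 (given above): 11 live cells
Generation 1: 12 live cells
_____
_____
_____
____X
_____
__X__
_X_XX
_XXXX
XX_X_
Generation 2: 7 live cells
_____
_____
_____
_____
_____
__XX_
_X__X
_____
XX_X_
Generation 3: 7 live cells
_____
_____
_____
_____
_____
__XX_
__XX_
_XX_X
_____
Generation 4: 5 live cells
(generation 4 grid is the final answer)

Answer: _____
_____
_____
_____
_____
__XX_
____X
_XX__
_____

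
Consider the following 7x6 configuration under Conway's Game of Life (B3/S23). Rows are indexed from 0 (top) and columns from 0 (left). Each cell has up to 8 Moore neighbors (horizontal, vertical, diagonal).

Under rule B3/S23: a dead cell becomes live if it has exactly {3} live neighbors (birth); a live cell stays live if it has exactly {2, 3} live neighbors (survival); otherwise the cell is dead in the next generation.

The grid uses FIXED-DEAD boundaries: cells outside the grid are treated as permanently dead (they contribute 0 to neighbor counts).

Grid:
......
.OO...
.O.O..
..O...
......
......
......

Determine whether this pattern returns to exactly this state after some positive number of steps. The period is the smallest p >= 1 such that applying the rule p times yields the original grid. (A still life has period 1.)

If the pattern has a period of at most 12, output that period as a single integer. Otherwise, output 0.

Simulating and comparing each generation to the original:
Gen 0 (original, given above): 5 live cells
Gen 1: 5 live cells, MATCHES original -> period = 1

Answer: 1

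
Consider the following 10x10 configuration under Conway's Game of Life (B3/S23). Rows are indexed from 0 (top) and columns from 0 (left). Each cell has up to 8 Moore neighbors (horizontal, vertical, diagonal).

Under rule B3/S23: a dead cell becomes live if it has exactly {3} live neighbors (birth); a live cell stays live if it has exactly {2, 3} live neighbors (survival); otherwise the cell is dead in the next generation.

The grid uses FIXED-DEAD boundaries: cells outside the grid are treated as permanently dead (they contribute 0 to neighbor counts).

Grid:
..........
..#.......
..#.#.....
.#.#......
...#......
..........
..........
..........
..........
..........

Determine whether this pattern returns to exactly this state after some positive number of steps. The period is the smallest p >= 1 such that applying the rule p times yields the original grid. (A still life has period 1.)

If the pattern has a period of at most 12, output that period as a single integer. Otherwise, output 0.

Simulating and comparing each generation to the original:
Gen 0 (original, given above): 6 live cells
Gen 1: 6 live cells, differs from original
Gen 2: 6 live cells, MATCHES original -> period = 2

Answer: 2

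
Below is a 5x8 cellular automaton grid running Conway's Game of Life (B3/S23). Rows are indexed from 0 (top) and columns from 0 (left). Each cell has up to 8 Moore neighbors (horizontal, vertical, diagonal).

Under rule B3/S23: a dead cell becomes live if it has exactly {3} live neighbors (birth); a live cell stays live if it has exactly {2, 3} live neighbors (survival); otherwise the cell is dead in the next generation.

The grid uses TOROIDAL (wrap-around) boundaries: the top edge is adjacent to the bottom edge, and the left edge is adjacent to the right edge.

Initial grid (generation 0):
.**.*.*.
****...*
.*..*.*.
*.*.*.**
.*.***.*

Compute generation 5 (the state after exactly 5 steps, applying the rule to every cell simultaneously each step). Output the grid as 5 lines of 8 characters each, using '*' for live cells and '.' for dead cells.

Answer: ......**
*.....*.
*.....**
......**
.....*..

Derivation:
Simulating step by step:
Generation 0 (given above): 22 live cells
Generation 1: 7 live cells
......*.
....*.**
....*.*.
..*.....
........
Generation 2: 8 live cells
.....***
......**
...*..**
........
........
Generation 3: 6 live cells
.....*.*
*.......
......**
........
......*.
Generation 4: 7 live cells
......**
*.......
.......*
......**
......*.
Generation 5: 10 live cells
(generation 5 grid is the final answer)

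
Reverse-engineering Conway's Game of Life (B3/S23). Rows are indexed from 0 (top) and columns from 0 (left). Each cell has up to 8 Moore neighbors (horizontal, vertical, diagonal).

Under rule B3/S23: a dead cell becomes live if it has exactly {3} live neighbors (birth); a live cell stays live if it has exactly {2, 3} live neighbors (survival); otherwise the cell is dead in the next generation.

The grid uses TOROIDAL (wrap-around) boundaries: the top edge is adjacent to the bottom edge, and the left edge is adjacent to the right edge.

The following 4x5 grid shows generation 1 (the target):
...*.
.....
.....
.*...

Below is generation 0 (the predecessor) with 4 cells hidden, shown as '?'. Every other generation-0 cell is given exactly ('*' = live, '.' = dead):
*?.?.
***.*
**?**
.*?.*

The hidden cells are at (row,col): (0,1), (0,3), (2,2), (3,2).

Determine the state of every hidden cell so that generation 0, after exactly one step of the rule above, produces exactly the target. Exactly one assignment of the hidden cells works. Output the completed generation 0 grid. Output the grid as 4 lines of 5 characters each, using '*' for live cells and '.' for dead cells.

Hidden generation-0 cells (in order): (0,1), (0,3), (2,2), (3,2).
A hidden cell only influences target cells in its own 3x3 neighborhood. Try each of the 2^4 = 16 assignments, step the completed generation 0 forward once under B3/S23, and compare with the target:
  (0,1)=. (0,3)=. (2,2)=. (3,2)=. -> step gives (0,2)='*' but target has '.' -> reject
  (0,1)=. (0,3)=. (2,2)=. (3,2)=* -> step gives (0,3)='.' but target has '*' -> reject
  (0,1)=. (0,3)=. (2,2)=* (3,2)=. -> step gives (0,2)='*' but target has '.' -> reject
  (0,1)=. (0,3)=. (2,2)=* (3,2)=* -> step gives (0,3)='.' but target has '*' -> reject
  (0,1)=. (0,3)=* (2,2)=. (3,2)=. -> step reproduces the target at every cell -> ACCEPT
  (0,1)=. (0,3)=* (2,2)=. (3,2)=* -> step gives (0,3)='.' but target has '*' -> reject
  (0,1)=. (0,3)=* (2,2)=* (3,2)=. -> step gives (3,1)='.' but target has '*' -> reject
  (0,1)=. (0,3)=* (2,2)=* (3,2)=* -> step gives (0,3)='.' but target has '*' -> reject
  (0,1)=* (0,3)=. (2,2)=. (3,2)=. -> step gives (3,1)='.' but target has '*' -> reject
  (0,1)=* (0,3)=. (2,2)=. (3,2)=* -> step gives (0,3)='.' but target has '*' -> reject
  (0,1)=* (0,3)=. (2,2)=* (3,2)=. -> step gives (3,1)='.' but target has '*' -> reject
  (0,1)=* (0,3)=. (2,2)=* (3,2)=* -> step gives (0,3)='.' but target has '*' -> reject
  (0,1)=* (0,3)=* (2,2)=. (3,2)=. -> step gives (3,1)='.' but target has '*' -> reject
  (0,1)=* (0,3)=* (2,2)=. (3,2)=* -> step gives (0,3)='.' but target has '*' -> reject
  (0,1)=* (0,3)=* (2,2)=* (3,2)=. -> step gives (3,1)='.' but target has '*' -> reject
  (0,1)=* (0,3)=* (2,2)=* (3,2)=* -> step gives (0,3)='.' but target has '*' -> reject
Unique solution: (0,1)=dead, (0,3)=live, (2,2)=dead, (3,2)=dead.
Check: live-neighbor counts of every cell in the completed generation 0:
55435
65456
75545
63445
Applying B3/S23 to generation 0 with these counts gives:
...*.
.....
.....
.*...
which matches the target exactly.

Answer: *..*.
***.*
**.**
.*..*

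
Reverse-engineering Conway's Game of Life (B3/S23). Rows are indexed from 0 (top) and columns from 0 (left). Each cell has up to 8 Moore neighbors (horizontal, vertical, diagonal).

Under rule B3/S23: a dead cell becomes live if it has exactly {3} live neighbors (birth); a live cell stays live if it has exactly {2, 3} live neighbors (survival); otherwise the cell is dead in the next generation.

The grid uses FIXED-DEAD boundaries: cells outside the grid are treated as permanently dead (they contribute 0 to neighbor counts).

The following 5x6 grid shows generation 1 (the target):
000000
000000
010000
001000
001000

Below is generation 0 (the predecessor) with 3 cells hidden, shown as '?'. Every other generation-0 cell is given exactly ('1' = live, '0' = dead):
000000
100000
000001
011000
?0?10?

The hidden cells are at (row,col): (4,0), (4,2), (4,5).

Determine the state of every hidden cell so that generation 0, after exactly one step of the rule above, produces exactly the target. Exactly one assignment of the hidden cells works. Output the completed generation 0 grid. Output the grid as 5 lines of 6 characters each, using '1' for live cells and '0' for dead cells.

Answer: 000000
100000
000001
011000
000100

Derivation:
Hidden generation-0 cells (in order): (4,0), (4,2), (4,5).
A hidden cell only influences target cells in its own 3x3 neighborhood. Try each of the 2^3 = 8 assignments, step the completed generation 0 forward once under B3/S23, and compare with the target:
  (4,0)=0 (4,2)=0 (4,5)=0 -> step reproduces the target at every cell -> ACCEPT
  (4,0)=0 (4,2)=0 (4,5)=1 -> step gives (3,4)='1' but target has '0' -> reject
  (4,0)=0 (4,2)=1 (4,5)=0 -> step gives (3,1)='1' but target has '0' -> reject
  (4,0)=0 (4,2)=1 (4,5)=1 -> step gives (3,1)='1' but target has '0' -> reject
  (4,0)=1 (4,2)=0 (4,5)=0 -> step gives (3,1)='1' but target has '0' -> reject
  (4,0)=1 (4,2)=0 (4,5)=1 -> step gives (3,1)='1' but target has '0' -> reject
  (4,0)=1 (4,2)=1 (4,5)=0 -> step gives (3,1)='1' but target has '0' -> reject
  (4,0)=1 (4,2)=1 (4,5)=1 -> step gives (3,1)='1' but target has '0' -> reject
Unique solution: (4,0)=dead, (4,2)=dead, (4,5)=dead.
Check: live-neighbor counts of every cell in the completed generation 0:
110000
010011
232110
112221
123110
Applying B3/S23 to generation 0 with these counts gives:
000000
000000
010000
001000
001000
which matches the target exactly.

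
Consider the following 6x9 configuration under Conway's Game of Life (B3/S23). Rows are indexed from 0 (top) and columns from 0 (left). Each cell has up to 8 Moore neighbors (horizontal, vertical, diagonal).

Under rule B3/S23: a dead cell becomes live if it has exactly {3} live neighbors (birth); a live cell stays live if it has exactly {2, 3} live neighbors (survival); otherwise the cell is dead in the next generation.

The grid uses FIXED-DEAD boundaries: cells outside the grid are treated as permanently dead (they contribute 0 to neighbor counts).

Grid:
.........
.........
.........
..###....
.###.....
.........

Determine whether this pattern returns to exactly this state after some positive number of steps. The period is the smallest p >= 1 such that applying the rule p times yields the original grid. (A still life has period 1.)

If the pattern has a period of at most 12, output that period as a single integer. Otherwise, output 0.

Answer: 2

Derivation:
Simulating and comparing each generation to the original:
Gen 0 (original, given above): 6 live cells
Gen 1: 6 live cells, differs from original
Gen 2: 6 live cells, MATCHES original -> period = 2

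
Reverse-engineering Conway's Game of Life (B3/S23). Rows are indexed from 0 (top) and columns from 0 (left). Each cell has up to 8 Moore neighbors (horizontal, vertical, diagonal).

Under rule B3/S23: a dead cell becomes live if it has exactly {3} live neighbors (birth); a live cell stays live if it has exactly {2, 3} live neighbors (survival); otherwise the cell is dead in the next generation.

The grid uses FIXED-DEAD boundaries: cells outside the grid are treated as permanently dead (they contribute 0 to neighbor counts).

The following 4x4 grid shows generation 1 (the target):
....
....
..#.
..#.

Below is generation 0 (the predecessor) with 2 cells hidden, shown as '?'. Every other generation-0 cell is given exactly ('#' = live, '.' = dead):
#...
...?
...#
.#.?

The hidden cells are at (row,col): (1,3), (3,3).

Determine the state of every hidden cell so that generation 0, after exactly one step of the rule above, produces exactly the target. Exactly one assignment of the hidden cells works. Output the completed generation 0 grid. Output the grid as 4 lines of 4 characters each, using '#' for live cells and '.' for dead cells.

Hidden generation-0 cells (in order): (1,3), (3,3).
A hidden cell only influences target cells in its own 3x3 neighborhood. Try each of the 2^2 = 4 assignments, step the completed generation 0 forward once under B3/S23, and compare with the target:
  (1,3)=. (3,3)=. -> step gives (2,2)='.' but target has '#' -> reject
  (1,3)=. (3,3)=# -> step reproduces the target at every cell -> ACCEPT
  (1,3)=# (3,3)=. -> step gives (3,2)='.' but target has '#' -> reject
  (1,3)=# (3,3)=# -> step gives (2,2)='.' but target has '#' -> reject
Unique solution: (1,3)=dead, (3,3)=live.
Check: live-neighbor counts of every cell in the completed generation 0:
0100
1111
1131
1031
Applying B3/S23 to generation 0 with these counts gives:
....
....
..#.
..#.
which matches the target exactly.

Answer: #...
....
...#
.#.#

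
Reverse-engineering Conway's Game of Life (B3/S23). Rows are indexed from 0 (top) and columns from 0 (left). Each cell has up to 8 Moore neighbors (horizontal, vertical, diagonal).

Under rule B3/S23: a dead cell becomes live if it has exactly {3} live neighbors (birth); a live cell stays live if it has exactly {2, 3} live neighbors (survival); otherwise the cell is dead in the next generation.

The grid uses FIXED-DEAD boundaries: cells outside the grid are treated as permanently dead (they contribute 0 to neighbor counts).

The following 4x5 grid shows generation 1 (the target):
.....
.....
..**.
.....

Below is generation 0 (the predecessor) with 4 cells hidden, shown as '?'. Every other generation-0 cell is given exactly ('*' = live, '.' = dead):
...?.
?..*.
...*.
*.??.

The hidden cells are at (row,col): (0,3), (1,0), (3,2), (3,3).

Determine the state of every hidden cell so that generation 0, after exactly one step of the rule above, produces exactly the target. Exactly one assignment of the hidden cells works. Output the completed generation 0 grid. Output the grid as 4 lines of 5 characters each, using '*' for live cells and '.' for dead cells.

Answer: .....
...*.
...*.
*.*..

Derivation:
Hidden generation-0 cells (in order): (0,3), (1,0), (3,2), (3,3).
A hidden cell only influences target cells in its own 3x3 neighborhood. Try each of the 2^4 = 16 assignments, step the completed generation 0 forward once under B3/S23, and compare with the target:
  (0,3)=. (1,0)=. (3,2)=. (3,3)=. -> step gives (2,2)='.' but target has '*' -> reject
  (0,3)=. (1,0)=. (3,2)=. (3,3)=* -> step gives (2,4)='*' but target has '.' -> reject
  (0,3)=. (1,0)=. (3,2)=* (3,3)=. -> step reproduces the target at every cell -> ACCEPT
  (0,3)=. (1,0)=. (3,2)=* (3,3)=* -> step gives (2,2)='.' but target has '*' -> reject
  (0,3)=. (1,0)=* (3,2)=. (3,3)=. -> step gives (2,2)='.' but target has '*' -> reject
  (0,3)=. (1,0)=* (3,2)=. (3,3)=* -> step gives (2,4)='*' but target has '.' -> reject
  (0,3)=. (1,0)=* (3,2)=* (3,3)=. -> step gives (2,1)='*' but target has '.' -> reject
  (0,3)=. (1,0)=* (3,2)=* (3,3)=* -> step gives (2,1)='*' but target has '.' -> reject
  (0,3)=* (1,0)=. (3,2)=. (3,3)=. -> step gives (1,2)='*' but target has '.' -> reject
  (0,3)=* (1,0)=. (3,2)=. (3,3)=* -> step gives (1,2)='*' but target has '.' -> reject
  (0,3)=* (1,0)=. (3,2)=* (3,3)=. -> step gives (1,2)='*' but target has '.' -> reject
  (0,3)=* (1,0)=. (3,2)=* (3,3)=* -> step gives (1,2)='*' but target has '.' -> reject
  (0,3)=* (1,0)=* (3,2)=. (3,3)=. -> step gives (1,2)='*' but target has '.' -> reject
  (0,3)=* (1,0)=* (3,2)=. (3,3)=* -> step gives (1,2)='*' but target has '.' -> reject
  (0,3)=* (1,0)=* (3,2)=* (3,3)=. -> step gives (1,2)='*' but target has '.' -> reject
  (0,3)=* (1,0)=* (3,2)=* (3,3)=* -> step gives (1,2)='*' but target has '.' -> reject
Unique solution: (0,3)=dead, (1,0)=dead, (3,2)=live, (3,3)=dead.
Check: live-neighbor counts of every cell in the completed generation 0:
00111
00212
12322
02121
Applying B3/S23 to generation 0 with these counts gives:
.....
.....
..**.
.....
which matches the target exactly.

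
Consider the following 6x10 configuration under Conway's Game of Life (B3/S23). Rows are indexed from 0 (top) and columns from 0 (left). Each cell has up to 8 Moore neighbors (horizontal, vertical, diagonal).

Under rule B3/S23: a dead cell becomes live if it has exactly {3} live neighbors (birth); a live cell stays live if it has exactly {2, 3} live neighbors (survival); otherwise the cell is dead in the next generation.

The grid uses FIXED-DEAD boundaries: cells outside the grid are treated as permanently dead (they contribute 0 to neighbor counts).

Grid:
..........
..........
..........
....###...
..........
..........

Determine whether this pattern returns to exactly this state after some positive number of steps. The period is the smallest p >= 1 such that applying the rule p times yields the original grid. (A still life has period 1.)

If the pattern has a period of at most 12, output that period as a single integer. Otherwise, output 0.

Simulating and comparing each generation to the original:
Gen 0 (original, given above): 3 live cells
Gen 1: 3 live cells, differs from original
Gen 2: 3 live cells, MATCHES original -> period = 2

Answer: 2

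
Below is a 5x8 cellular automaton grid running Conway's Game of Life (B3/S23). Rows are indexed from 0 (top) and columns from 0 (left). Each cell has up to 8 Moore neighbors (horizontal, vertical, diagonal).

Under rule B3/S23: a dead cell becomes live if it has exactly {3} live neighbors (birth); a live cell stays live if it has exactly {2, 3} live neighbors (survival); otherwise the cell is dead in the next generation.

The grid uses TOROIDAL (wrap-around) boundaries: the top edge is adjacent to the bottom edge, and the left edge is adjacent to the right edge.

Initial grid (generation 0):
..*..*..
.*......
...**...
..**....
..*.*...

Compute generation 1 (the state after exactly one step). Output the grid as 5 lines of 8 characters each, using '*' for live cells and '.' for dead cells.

Simulating step by step:
Generation 0 (given above): 9 live cells
Generation 1: 12 live cells
(generation 1 grid is the final answer)

Answer: .***....
..***...
...**...
..*.....
.**.*...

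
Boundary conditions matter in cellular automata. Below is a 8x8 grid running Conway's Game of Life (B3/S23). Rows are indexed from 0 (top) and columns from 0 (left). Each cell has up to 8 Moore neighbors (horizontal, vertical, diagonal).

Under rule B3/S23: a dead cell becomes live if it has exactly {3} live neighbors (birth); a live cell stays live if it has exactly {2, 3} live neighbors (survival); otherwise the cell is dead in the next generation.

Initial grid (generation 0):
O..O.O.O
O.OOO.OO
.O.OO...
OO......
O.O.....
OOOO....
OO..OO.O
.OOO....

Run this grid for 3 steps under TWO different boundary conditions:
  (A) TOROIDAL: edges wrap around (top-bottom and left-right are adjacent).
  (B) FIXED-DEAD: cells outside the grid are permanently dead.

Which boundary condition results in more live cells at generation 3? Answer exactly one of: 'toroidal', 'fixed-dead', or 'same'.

Under TOROIDAL boundary, generation 3:
....O..O
...O..O.
...OOO..
..OO....
..O.....
..OOO...
.....OO.
........
Population = 15

Under FIXED-DEAD boundary, generation 3:
.O.O....
.O.OOO.O
....OOO.
..OO.O..
..O.....
...OO...
.O...O..
.OOOO...
Population = 22

Comparison: toroidal=15, fixed-dead=22 -> fixed-dead

Answer: fixed-dead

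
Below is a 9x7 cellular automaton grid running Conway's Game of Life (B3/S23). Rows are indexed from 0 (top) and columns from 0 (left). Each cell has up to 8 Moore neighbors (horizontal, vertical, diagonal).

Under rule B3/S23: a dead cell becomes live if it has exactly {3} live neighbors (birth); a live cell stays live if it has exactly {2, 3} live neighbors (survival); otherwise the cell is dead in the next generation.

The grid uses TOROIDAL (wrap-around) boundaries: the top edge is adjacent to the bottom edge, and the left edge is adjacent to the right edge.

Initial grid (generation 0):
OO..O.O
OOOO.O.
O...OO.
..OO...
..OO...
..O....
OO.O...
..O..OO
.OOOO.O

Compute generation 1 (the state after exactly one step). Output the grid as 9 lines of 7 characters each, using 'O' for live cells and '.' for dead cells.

Simulating step by step:
Generation 0 (given above): 28 live cells
Generation 1: 14 live cells
(generation 1 grid is the final answer)

Answer: .......
..OO...
O....O.
.OO....
.O.....
.......
OO.O..O
.....OO
....O..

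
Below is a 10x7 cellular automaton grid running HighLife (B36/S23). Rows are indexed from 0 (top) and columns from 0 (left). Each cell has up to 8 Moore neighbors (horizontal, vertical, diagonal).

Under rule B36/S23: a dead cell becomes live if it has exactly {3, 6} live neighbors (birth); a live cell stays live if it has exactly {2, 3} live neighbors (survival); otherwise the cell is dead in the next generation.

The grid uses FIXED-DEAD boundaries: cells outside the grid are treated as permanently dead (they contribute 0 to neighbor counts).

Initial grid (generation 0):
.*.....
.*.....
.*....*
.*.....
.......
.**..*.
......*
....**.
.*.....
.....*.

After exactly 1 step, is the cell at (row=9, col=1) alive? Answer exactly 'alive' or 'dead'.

Answer: dead

Derivation:
Simulating step by step:
Generation 0 (given above): 13 live cells
Generation 1: 13 live cells
.......
***....
***....
.......
.**....
.......
....*.*
.....*.
....**.
.......

Cell (9,1) at generation 1: 0 -> dead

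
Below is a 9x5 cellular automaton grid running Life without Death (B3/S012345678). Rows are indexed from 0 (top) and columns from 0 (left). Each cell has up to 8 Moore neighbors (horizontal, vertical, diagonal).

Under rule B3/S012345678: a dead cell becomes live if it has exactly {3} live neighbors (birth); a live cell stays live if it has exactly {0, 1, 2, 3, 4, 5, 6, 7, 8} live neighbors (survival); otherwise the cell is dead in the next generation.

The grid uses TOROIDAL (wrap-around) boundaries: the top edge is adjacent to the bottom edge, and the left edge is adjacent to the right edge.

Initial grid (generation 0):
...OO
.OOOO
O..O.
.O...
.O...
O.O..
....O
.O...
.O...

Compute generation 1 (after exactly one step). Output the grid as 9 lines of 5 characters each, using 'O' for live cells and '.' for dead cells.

Simulating step by step:
Generation 0 (given above): 15 live cells
Generation 1: 26 live cells
(generation 1 grid is the final answer)

Answer: .O.OO
.OOOO
O..O.
OOO..
OOO..
OOO..
OO..O
OO...
OOO..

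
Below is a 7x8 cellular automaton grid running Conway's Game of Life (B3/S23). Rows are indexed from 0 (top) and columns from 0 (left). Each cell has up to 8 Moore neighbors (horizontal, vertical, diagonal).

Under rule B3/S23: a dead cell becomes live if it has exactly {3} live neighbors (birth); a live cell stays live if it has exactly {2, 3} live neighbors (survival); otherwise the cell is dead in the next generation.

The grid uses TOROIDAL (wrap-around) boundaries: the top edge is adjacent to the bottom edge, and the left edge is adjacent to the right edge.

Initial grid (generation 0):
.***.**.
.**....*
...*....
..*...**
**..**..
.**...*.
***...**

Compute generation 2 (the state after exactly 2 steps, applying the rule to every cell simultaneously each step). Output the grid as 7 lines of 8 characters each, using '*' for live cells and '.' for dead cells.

Simulating step by step:
Generation 0 (given above): 24 live cells
Generation 1: 24 live cells
...*.*..
**..*.*.
**.*..**
********
*..*.*..
...*..*.
........
Generation 2: 9 live cells
(generation 2 grid is the final answer)

Answer: ....**..
.*.**.*.
........
........
*.......
....*...
....*...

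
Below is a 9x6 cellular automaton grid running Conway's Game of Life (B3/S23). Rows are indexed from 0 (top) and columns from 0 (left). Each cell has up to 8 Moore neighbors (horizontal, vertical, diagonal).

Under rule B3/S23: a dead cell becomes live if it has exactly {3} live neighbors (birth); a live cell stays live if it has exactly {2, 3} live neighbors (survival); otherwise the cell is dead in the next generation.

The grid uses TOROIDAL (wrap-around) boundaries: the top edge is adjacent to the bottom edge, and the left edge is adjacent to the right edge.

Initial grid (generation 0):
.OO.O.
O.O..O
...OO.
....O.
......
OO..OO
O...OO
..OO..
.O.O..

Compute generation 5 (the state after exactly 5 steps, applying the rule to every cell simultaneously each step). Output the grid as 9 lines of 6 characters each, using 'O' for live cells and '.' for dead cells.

Answer: ......
.OOO..
......
......
...O.O
.O....
......
....OO
.OO...

Derivation:
Simulating step by step:
Generation 0 (given above): 20 live cells
Generation 1: 21 live cells
....OO
O.O..O
...OO.
...OO.
O...O.
.O..O.
..O...
OOOO.O
.O..O.
Generation 2: 16 live cells
.O.OO.
O.....
..O...
......
....O.
.O.O.O
....OO
O..OOO
.O....
Generation 3: 14 live cells
OOO...
.OOO..
......
......
....O.
O..O.O
..O...
O..O..
.O....
Generation 4: 18 live cells
O..O..
O..O..
..O...
......
....OO
...OOO
OOOOOO
.OO...
......
Generation 5: 10 live cells
(generation 5 grid is the final answer)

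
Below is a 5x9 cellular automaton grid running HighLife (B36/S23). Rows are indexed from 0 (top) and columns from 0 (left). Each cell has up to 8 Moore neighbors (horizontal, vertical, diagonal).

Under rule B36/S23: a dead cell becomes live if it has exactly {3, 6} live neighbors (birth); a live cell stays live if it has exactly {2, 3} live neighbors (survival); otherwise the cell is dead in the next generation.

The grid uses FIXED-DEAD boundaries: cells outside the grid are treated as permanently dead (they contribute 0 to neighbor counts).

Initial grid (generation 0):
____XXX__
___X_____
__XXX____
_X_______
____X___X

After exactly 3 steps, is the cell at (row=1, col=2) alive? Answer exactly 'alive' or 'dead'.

Simulating step by step:
Generation 0 (given above): 10 live cells
Generation 1: 8 live cells
____XX___
__X______
__XXX____
__X_X____
_________
Generation 2: 7 live cells
_________
__X__X___
_XX_X____
__X_X____
_________
Generation 3: 9 live cells
_________
_XXX_____
_XX_XX___
_XX______
_________

Cell (1,2) at generation 3: 1 -> alive

Answer: alive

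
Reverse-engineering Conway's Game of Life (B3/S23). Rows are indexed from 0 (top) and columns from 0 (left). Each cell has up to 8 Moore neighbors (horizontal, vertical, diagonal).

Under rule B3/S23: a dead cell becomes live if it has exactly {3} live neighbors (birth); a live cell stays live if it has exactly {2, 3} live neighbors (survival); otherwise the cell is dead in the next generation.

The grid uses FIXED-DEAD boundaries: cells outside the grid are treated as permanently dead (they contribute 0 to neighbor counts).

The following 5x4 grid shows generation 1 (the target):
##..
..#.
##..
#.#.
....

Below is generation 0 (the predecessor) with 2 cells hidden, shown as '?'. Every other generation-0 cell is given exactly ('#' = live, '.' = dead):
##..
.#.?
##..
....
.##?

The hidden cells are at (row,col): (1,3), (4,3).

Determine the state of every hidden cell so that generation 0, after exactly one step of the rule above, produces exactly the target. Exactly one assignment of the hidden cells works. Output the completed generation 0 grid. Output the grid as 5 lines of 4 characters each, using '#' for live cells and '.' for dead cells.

Hidden generation-0 cells (in order): (1,3), (4,3).
A hidden cell only influences target cells in its own 3x3 neighborhood. Try each of the 2^2 = 4 assignments, step the completed generation 0 forward once under B3/S23, and compare with the target:
  (1,3)=. (4,3)=. -> step reproduces the target at every cell -> ACCEPT
  (1,3)=. (4,3)=# -> step gives (3,2)='.' but target has '#' -> reject
  (1,3)=# (4,3)=. -> step gives (0,2)='#' but target has '.' -> reject
  (1,3)=# (4,3)=# -> step gives (0,2)='#' but target has '.' -> reject
Unique solution: (1,3)=dead, (4,3)=dead.
Check: live-neighbor counts of every cell in the completed generation 0:
2220
5430
2220
3431
1111
Applying B3/S23 to generation 0 with these counts gives:
##..
..#.
##..
#.#.
....
which matches the target exactly.

Answer: ##..
.#..
##..
....
.##.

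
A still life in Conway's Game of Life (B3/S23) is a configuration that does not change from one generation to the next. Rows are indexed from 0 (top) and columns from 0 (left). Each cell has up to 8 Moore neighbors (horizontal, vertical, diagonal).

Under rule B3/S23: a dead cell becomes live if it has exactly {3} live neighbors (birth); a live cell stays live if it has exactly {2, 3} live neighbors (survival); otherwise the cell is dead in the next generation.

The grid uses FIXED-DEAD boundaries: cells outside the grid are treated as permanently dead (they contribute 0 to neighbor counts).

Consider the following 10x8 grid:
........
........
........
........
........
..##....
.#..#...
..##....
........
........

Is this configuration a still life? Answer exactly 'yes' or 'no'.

Answer: yes

Derivation:
Compute generation 1 and compare to generation 0 (given above):
Generation 1:
........
........
........
........
........
..##....
.#..#...
..##....
........
........
The grids are IDENTICAL -> still life.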